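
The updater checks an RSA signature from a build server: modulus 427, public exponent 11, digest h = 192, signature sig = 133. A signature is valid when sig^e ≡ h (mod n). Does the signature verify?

Squares mod 427: sig^1≡133, sig^2≡182, sig^4≡245, sig^8≡245
11 = 8 + 2 + 1, so sig^11 ≡ 245·182·133 ≡ 294 (mod 427)
sig^11 mod 427 = 294, but h = 192.

does not verify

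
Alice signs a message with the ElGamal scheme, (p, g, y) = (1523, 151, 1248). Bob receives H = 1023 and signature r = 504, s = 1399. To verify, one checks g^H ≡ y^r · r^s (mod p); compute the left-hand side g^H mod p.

629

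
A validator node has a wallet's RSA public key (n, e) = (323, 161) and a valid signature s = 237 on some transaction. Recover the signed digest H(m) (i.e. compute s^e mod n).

s^2 ≡ 237^2 = 56169 ≡ 290
s^4 ≡ 290^2 = 84100 ≡ 120
s^8 ≡ 120^2 = 14400 ≡ 188
s^16 ≡ 188^2 = 35344 ≡ 137
s^32 ≡ 137^2 = 18769 ≡ 35
s^64 ≡ 35^2 = 1225 ≡ 256
s^128 ≡ 256^2 = 65536 ≡ 290
161 = 128 + 32 + 1, so s^161 ≡ 290·35·237 ≡ 169 (mod 323)

169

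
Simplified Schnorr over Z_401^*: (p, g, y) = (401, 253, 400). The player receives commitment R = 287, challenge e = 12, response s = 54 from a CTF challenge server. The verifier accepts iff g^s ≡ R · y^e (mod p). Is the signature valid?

g^s mod p:
253^2 = 64009 ≡ 250
253^4 ≡ 250^2 = 62500 ≡ 345
253^8 ≡ 345^2 = 119025 ≡ 329
253^16 ≡ 329^2 = 108241 ≡ 372
253^32 ≡ 372^2 = 138384 ≡ 39
54 = 32 + 16 + 4 + 2, so 253^54 ≡ 39·372·345·250 ≡ 114 (mod 401)
R · y^e mod p:
400^2 = 160000 ≡ 1
400^4 ≡ 1^2 = 1
400^8 ≡ 1^2 = 1
12 = 8 + 4, so 400^12 ≡ 1·1 ≡ 1 (mod 401)
287·1 = 287 ≡ 287 (mod 401)
114 ≠ 287; the check fails.

invalid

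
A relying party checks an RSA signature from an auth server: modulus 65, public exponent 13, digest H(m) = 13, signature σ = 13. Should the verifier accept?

σ^2 ≡ 13^2 = 169 ≡ 39
σ^4 ≡ 39^2 = 1521 ≡ 26
σ^8 ≡ 26^2 = 676 ≡ 26
13 = 8 + 4 + 1, so σ^13 ≡ 26·26·13 ≡ 13 (mod 65)
Since 13 equals the digest 13, verification succeeds.

accept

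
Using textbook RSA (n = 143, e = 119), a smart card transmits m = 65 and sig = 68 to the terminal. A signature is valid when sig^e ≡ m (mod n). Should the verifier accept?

reject

Squares mod 143: sig^1≡68, sig^2≡48, sig^4≡16, sig^8≡113, sig^16≡42, sig^32≡48, sig^64≡16
119 = 64 + 32 + 16 + 4 + 2 + 1, so sig^119 ≡ 16·48·42·16·48·68 ≡ 61 (mod 143)
The recovered value 61 does not match the digest 65.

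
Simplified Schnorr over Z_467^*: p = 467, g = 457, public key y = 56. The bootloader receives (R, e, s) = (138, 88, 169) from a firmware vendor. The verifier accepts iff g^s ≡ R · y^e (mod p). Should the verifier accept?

reject

g^s mod p:
Squares mod 467: 457^1≡457, 457^2≡100, 457^4≡193, 457^8≡356, 457^16≡179, 457^32≡285, 457^64≡434, 457^128≡155
169 = 128 + 32 + 8 + 1, so 457^169 ≡ 155·285·356·457 ≡ 184 (mod 467)
R · y^e mod p:
Squares mod 467: 56^1≡56, 56^2≡334, 56^4≡410, 56^8≡447, 56^16≡400, 56^32≡286, 56^64≡71
88 = 64 + 16 + 8, so 56^88 ≡ 71·400·447 ≡ 339 (mod 467)
138·339 = 46782 ≡ 82 (mod 467)
184 ≠ 82; the check fails.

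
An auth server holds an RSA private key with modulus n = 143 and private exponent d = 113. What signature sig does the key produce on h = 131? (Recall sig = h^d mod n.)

131

h^113 mod 143 = 131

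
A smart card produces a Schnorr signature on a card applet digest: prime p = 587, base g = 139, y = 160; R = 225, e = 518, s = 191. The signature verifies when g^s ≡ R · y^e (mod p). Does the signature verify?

does not verify

g^s mod p:
Squares mod 587: 139^1≡139, 139^2≡537, 139^4≡152, 139^8≡211, 139^16≡496, 139^32≡63, 139^64≡447, 139^128≡229
191 = 128 + 32 + 16 + 8 + 4 + 2 + 1, so 139^191 ≡ 229·63·496·211·152·537·139 ≡ 255 (mod 587)
R · y^e mod p:
Squares mod 587: 160^1≡160, 160^2≡359, 160^4≡328, 160^8≡163, 160^16≡154, 160^32≡236, 160^64≡518, 160^128≡65, 160^256≡116, 160^512≡542
518 = 512 + 4 + 2, so 160^518 ≡ 542·328·359 ≡ 9 (mod 587)
225·9 = 2025 ≡ 264 (mod 587)
255 ≠ 264; the check fails.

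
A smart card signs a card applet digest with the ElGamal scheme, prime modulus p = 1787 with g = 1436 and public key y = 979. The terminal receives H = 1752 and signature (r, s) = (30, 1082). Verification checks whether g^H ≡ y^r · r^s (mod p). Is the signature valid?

Left side g^H mod p:
1436^2 = 2062096 ≡ 1685
1436^4 ≡ 1685^2 = 2839225 ≡ 1469
1436^8 ≡ 1469^2 = 2157961 ≡ 1052
1436^16 ≡ 1052^2 = 1106704 ≡ 551
1436^32 ≡ 551^2 = 303601 ≡ 1598
1436^64 ≡ 1598^2 = 2553604 ≡ 1768
1436^128 ≡ 1768^2 = 3125824 ≡ 361
1436^256 ≡ 361^2 = 130321 ≡ 1657
1436^512 ≡ 1657^2 = 2745649 ≡ 817
1436^1024 ≡ 817^2 = 667489 ≡ 938
1752 = 1024 + 512 + 128 + 64 + 16 + 8, so 1436^1752 ≡ 938·817·361·1768·551·1052 ≡ 910 (mod 1787)
Right side y^r · r^s mod p:
979^2 = 958441 ≡ 609
979^4 ≡ 609^2 = 370881 ≡ 972
979^8 ≡ 972^2 = 944784 ≡ 1248
979^16 ≡ 1248^2 = 1557504 ≡ 1027
30 = 16 + 8 + 4 + 2, so 979^30 ≡ 1027·1248·972·609 ≡ 432 (mod 1787)
30^2 = 900
30^4 ≡ 900^2 = 810000 ≡ 489
30^8 ≡ 489^2 = 239121 ≡ 1450
30^16 ≡ 1450^2 = 2102500 ≡ 988
30^32 ≡ 988^2 = 976144 ≡ 442
30^64 ≡ 442^2 = 195364 ≡ 581
30^128 ≡ 581^2 = 337561 ≡ 1605
30^256 ≡ 1605^2 = 2576025 ≡ 958
30^512 ≡ 958^2 = 917764 ≡ 1033
30^1024 ≡ 1033^2 = 1067089 ≡ 250
1082 = 1024 + 32 + 16 + 8 + 2, so 30^1082 ≡ 250·442·988·1450·900 ≡ 1483 (mod 1787)
432·1483 = 640656 ≡ 910 (mod 1787)
910 ≡ 910 (mod 1787), so the signature is genuine.

valid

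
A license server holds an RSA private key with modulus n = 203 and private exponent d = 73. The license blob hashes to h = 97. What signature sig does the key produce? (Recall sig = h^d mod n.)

160

h^2 ≡ 97^2 = 9409 ≡ 71
h^4 ≡ 71^2 = 5041 ≡ 169
h^8 ≡ 169^2 = 28561 ≡ 141
h^16 ≡ 141^2 = 19881 ≡ 190
h^32 ≡ 190^2 = 36100 ≡ 169
h^64 ≡ 169^2 = 28561 ≡ 141
73 = 64 + 8 + 1, so h^73 ≡ 141·141·97 ≡ 160 (mod 203)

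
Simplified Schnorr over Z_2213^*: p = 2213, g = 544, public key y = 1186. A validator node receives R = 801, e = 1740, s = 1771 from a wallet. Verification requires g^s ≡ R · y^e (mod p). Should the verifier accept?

reject

g^s mod p:
544^1771 mod 2213 = 635
R · y^e mod p:
1186^1740 mod 2213 = 414
801·414 = 331614 ≡ 1877 (mod 2213)
635 ≠ 1877; the check fails.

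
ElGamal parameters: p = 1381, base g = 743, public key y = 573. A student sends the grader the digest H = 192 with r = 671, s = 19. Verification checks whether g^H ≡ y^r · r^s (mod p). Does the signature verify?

does not verify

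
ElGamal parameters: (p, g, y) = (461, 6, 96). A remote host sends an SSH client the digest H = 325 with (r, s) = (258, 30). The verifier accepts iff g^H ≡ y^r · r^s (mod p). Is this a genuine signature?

Left side g^H mod p:
Squares mod 461: 6^1≡6, 6^2≡36, 6^4≡374, 6^8≡193, 6^16≡369, 6^32≡166, 6^64≡357, 6^128≡213, 6^256≡191
325 = 256 + 64 + 4 + 1, so 6^325 ≡ 191·357·374·6 ≡ 196 (mod 461)
Right side y^r · r^s mod p:
Squares mod 461: 96^1≡96, 96^2≡457, 96^4≡16, 96^8≡256, 96^16≡74, 96^32≡405, 96^64≡370, 96^128≡444, 96^256≡289
258 = 256 + 2, so 96^258 ≡ 289·457 ≡ 227 (mod 461)
Squares mod 461: 258^1≡258, 258^2≡180, 258^4≡130, 258^8≡304, 258^16≡216
30 = 16 + 8 + 4 + 2, so 258^30 ≡ 216·304·130·180 ≡ 167 (mod 461)
227·167 = 37909 ≡ 107 (mod 461)
196 ≠ 107, so verification fails.

forged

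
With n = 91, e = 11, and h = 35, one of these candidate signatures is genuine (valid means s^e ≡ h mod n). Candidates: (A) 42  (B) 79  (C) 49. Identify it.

Candidate A: Squares mod 91: 42^1≡42, 42^2≡35, 42^4≡42, 42^8≡35; 11 = 8 + 2 + 1, so 42^11 ≡ 35·35·42 ≡ 35 (mod 91)
  → matches h = 35
Candidate B: Squares mod 91: 79^1≡79, 79^2≡53, 79^4≡79, 79^8≡53; 11 = 8 + 2 + 1, so 79^11 ≡ 53·53·79 ≡ 53 (mod 91)
Candidate C: Squares mod 91: 49^1≡49, 49^2≡35, 49^4≡42, 49^8≡35; 11 = 8 + 2 + 1, so 49^11 ≡ 35·35·49 ≡ 56 (mod 91)

A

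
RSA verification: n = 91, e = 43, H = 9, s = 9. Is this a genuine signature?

genuine

s^2 ≡ 9^2 = 81
s^4 ≡ 81^2 = 6561 ≡ 9
s^8 ≡ 9^2 = 81
s^16 ≡ 81^2 = 6561 ≡ 9
s^32 ≡ 9^2 = 81
43 = 32 + 8 + 2 + 1, so s^43 ≡ 81·81·81·9 ≡ 9 (mod 91)
s^43 mod 91 = 9 matches H.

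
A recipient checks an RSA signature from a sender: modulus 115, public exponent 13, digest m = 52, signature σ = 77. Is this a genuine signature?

forged

Squares mod 115: σ^1≡77, σ^2≡64, σ^4≡71, σ^8≡96
13 = 8 + 4 + 1, so σ^13 ≡ 96·71·77 ≡ 87 (mod 115)
σ^13 mod 115 = 87, but m = 52.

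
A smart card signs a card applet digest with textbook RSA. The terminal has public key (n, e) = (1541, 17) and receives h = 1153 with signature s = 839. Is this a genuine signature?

Squares mod 1541: s^1≡839, s^2≡1225, s^4≡1232, s^8≡1480, s^16≡639
17 = 16 + 1, so s^17 ≡ 639·839 ≡ 1394 (mod 1541)
s^17 mod 1541 = 1394, but h = 1153.

forged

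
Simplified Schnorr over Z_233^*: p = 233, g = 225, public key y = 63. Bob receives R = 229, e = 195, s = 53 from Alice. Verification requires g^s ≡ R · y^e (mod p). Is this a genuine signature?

forged

g^s mod p:
Squares mod 233: 225^1≡225, 225^2≡64, 225^4≡135, 225^8≡51, 225^16≡38, 225^32≡46
53 = 32 + 16 + 4 + 1, so 225^53 ≡ 46·38·135·225 ≡ 159 (mod 233)
R · y^e mod p:
Squares mod 233: 63^1≡63, 63^2≡8, 63^4≡64, 63^8≡135, 63^16≡51, 63^32≡38, 63^64≡46, 63^128≡19
195 = 128 + 64 + 2 + 1, so 63^195 ≡ 19·46·8·63 ≡ 126 (mod 233)
229·126 = 28854 ≡ 195 (mod 233)
159 ≠ 195; the check fails.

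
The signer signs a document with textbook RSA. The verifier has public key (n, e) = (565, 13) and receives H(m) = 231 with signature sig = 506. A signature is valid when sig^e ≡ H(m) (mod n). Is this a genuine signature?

sig^2 ≡ 506^2 = 256036 ≡ 91
sig^4 ≡ 91^2 = 8281 ≡ 371
sig^8 ≡ 371^2 = 137641 ≡ 346
13 = 8 + 4 + 1, so sig^13 ≡ 346·371·506 ≡ 231 (mod 565)
sig^13 mod 565 = 231 matches H(m).

genuine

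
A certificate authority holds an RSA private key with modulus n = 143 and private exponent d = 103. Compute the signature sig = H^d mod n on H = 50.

H^2 ≡ 50^2 = 2500 ≡ 69
H^4 ≡ 69^2 = 4761 ≡ 42
H^8 ≡ 42^2 = 1764 ≡ 48
H^16 ≡ 48^2 = 2304 ≡ 16
H^32 ≡ 16^2 = 256 ≡ 113
H^64 ≡ 113^2 = 12769 ≡ 42
103 = 64 + 32 + 4 + 2 + 1, so H^103 ≡ 42·113·42·69·50 ≡ 106 (mod 143)

106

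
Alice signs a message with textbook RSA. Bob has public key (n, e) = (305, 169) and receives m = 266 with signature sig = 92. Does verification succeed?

sig^2 ≡ 92^2 = 8464 ≡ 229
sig^4 ≡ 229^2 = 52441 ≡ 286
sig^8 ≡ 286^2 = 81796 ≡ 56
sig^16 ≡ 56^2 = 3136 ≡ 86
sig^32 ≡ 86^2 = 7396 ≡ 76
sig^64 ≡ 76^2 = 5776 ≡ 286
sig^128 ≡ 286^2 = 81796 ≡ 56
169 = 128 + 32 + 8 + 1, so sig^169 ≡ 56·76·56·92 ≡ 157 (mod 305)
157 ≠ 266, so verification fails.

fails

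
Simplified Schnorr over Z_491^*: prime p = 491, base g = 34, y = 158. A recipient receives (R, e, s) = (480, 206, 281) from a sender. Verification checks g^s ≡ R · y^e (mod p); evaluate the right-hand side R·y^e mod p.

158^206 mod 491 = 152
R · y^e ≡ 480·152 = 72960 ≡ 292 (mod 491)

292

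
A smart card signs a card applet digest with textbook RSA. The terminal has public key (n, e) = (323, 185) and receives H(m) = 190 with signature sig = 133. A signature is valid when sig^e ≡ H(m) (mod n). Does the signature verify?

verifies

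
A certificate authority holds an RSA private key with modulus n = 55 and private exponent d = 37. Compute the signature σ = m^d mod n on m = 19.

m^2 ≡ 19^2 = 361 ≡ 31
m^4 ≡ 31^2 = 961 ≡ 26
m^8 ≡ 26^2 = 676 ≡ 16
m^16 ≡ 16^2 = 256 ≡ 36
m^32 ≡ 36^2 = 1296 ≡ 31
37 = 32 + 4 + 1, so m^37 ≡ 31·26·19 ≡ 24 (mod 55)

24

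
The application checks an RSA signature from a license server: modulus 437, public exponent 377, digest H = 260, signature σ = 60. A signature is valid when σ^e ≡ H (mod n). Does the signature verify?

verifies

Squares mod 437: σ^1≡60, σ^2≡104, σ^4≡328, σ^8≡82, σ^16≡169, σ^32≡156, σ^64≡301, σ^128≡142, σ^256≡62
377 = 256 + 64 + 32 + 16 + 8 + 1, so σ^377 ≡ 62·301·156·169·82·60 ≡ 260 (mod 437)
260 = H, so the signature checks out.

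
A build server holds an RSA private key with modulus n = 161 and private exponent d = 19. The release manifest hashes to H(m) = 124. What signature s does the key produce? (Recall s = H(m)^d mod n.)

82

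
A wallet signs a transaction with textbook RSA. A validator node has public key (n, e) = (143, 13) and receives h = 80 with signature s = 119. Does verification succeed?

passes

Squares mod 143: s^1≡119, s^2≡4, s^4≡16, s^8≡113
13 = 8 + 4 + 1, so s^13 ≡ 113·16·119 ≡ 80 (mod 143)
80 = h, so the signature checks out.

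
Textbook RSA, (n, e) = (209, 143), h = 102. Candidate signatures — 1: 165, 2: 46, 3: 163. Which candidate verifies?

3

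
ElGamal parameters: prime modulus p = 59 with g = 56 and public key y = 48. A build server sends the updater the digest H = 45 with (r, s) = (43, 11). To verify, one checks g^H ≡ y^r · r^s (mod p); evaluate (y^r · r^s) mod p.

48^2 = 2304 ≡ 3
48^4 ≡ 3^2 = 9
48^8 ≡ 9^2 = 81 ≡ 22
48^16 ≡ 22^2 = 484 ≡ 12
48^32 ≡ 12^2 = 144 ≡ 26
43 = 32 + 8 + 2 + 1, so 48^43 ≡ 26·22·3·48 ≡ 4 (mod 59)
43^2 = 1849 ≡ 20
43^4 ≡ 20^2 = 400 ≡ 46
43^8 ≡ 46^2 = 2116 ≡ 51
11 = 8 + 2 + 1, so 43^11 ≡ 51·20·43 ≡ 23 (mod 59)
y^r · r^s ≡ 4·23 = 92 ≡ 33 (mod 59)

33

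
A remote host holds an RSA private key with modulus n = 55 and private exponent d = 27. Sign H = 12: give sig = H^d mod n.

23

H^2 ≡ 12^2 = 144 ≡ 34
H^4 ≡ 34^2 = 1156 ≡ 1
H^8 ≡ 1^2 = 1
H^16 ≡ 1^2 = 1
27 = 16 + 8 + 2 + 1, so H^27 ≡ 1·1·34·12 ≡ 23 (mod 55)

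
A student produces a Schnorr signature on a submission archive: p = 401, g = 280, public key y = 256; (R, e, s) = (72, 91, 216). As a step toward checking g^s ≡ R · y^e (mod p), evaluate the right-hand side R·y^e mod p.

Squares mod 401: 256^1≡256, 256^2≡173, 256^4≡255, 256^8≡63, 256^16≡360, 256^32≡77, 256^64≡315
91 = 64 + 16 + 8 + 2 + 1, so 256^91 ≡ 315·360·63·173·256 ≡ 360 (mod 401)
R · y^e ≡ 72·360 = 25920 ≡ 256 (mod 401)

256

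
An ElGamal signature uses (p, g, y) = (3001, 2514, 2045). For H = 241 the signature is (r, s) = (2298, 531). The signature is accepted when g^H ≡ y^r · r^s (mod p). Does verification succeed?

fails

Left side g^H mod p:
2514^2 = 6320196 ≡ 90
2514^4 ≡ 90^2 = 8100 ≡ 2098
2514^8 ≡ 2098^2 = 4401604 ≡ 2138
2514^16 ≡ 2138^2 = 4571044 ≡ 521
2514^32 ≡ 521^2 = 271441 ≡ 1351
2514^64 ≡ 1351^2 = 1825201 ≡ 593
2514^128 ≡ 593^2 = 351649 ≡ 532
241 = 128 + 64 + 32 + 16 + 1, so 2514^241 ≡ 532·593·1351·521·2514 ≡ 1308 (mod 3001)
Right side y^r · r^s mod p:
2045^2 = 4182025 ≡ 1632
2045^4 ≡ 1632^2 = 2663424 ≡ 1537
2045^8 ≡ 1537^2 = 2362369 ≡ 582
2045^16 ≡ 582^2 = 338724 ≡ 2612
2045^32 ≡ 2612^2 = 6822544 ≡ 1271
2045^64 ≡ 1271^2 = 1615441 ≡ 903
2045^128 ≡ 903^2 = 815409 ≡ 2138
2045^256 ≡ 2138^2 = 4571044 ≡ 521
2045^512 ≡ 521^2 = 271441 ≡ 1351
2045^1024 ≡ 1351^2 = 1825201 ≡ 593
2045^2048 ≡ 593^2 = 351649 ≡ 532
2298 = 2048 + 128 + 64 + 32 + 16 + 8 + 2, so 2045^2298 ≡ 532·2138·903·1271·2612·582·1632 ≡ 2255 (mod 3001)
2298^2 = 5280804 ≡ 2045
2298^4 ≡ 2045^2 = 4182025 ≡ 1632
2298^8 ≡ 1632^2 = 2663424 ≡ 1537
2298^16 ≡ 1537^2 = 2362369 ≡ 582
2298^32 ≡ 582^2 = 338724 ≡ 2612
2298^64 ≡ 2612^2 = 6822544 ≡ 1271
2298^128 ≡ 1271^2 = 1615441 ≡ 903
2298^256 ≡ 903^2 = 815409 ≡ 2138
2298^512 ≡ 2138^2 = 4571044 ≡ 521
531 = 512 + 16 + 2 + 1, so 2298^531 ≡ 521·582·2045·2298 ≡ 2131 (mod 3001)
2255·2131 = 4805405 ≡ 804 (mod 3001)
1308 ≠ 804, so verification fails.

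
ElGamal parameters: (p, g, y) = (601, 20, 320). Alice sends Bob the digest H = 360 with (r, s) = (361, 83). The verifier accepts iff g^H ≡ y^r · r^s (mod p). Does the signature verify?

does not verify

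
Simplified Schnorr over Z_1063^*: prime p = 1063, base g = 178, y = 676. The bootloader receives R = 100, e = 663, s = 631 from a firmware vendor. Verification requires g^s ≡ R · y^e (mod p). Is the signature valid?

g^s mod p:
Squares mod 1063: 178^1≡178, 178^2≡857, 178^4≡979, 178^8≡678, 178^16≡468, 178^32≡46, 178^64≡1053, 178^128≡100, 178^256≡433, 178^512≡401
631 = 512 + 64 + 32 + 16 + 4 + 2 + 1, so 178^631 ≡ 401·1053·46·468·979·857·178 ≡ 372 (mod 1063)
R · y^e mod p:
Squares mod 1063: 676^1≡676, 676^2≡949, 676^4≡240, 676^8≡198, 676^16≡936, 676^32≡184, 676^64≡903, 676^128≡88, 676^256≡303, 676^512≡391
663 = 512 + 128 + 16 + 4 + 2 + 1, so 676^663 ≡ 391·88·936·240·949·676 ≡ 923 (mod 1063)
100·923 = 92300 ≡ 882 (mod 1063)
372 ≠ 882; the check fails.

invalid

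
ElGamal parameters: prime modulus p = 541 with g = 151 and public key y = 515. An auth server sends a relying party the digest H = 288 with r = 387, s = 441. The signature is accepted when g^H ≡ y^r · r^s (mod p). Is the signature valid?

Left side g^H mod p:
151^2 = 22801 ≡ 79
151^4 ≡ 79^2 = 6241 ≡ 290
151^8 ≡ 290^2 = 84100 ≡ 245
151^16 ≡ 245^2 = 60025 ≡ 515
151^32 ≡ 515^2 = 265225 ≡ 135
151^64 ≡ 135^2 = 18225 ≡ 372
151^128 ≡ 372^2 = 138384 ≡ 429
151^256 ≡ 429^2 = 184041 ≡ 101
288 = 256 + 32, so 151^288 ≡ 101·135 ≡ 110 (mod 541)
Right side y^r · r^s mod p:
515^2 = 265225 ≡ 135
515^4 ≡ 135^2 = 18225 ≡ 372
515^8 ≡ 372^2 = 138384 ≡ 429
515^16 ≡ 429^2 = 184041 ≡ 101
515^32 ≡ 101^2 = 10201 ≡ 463
515^64 ≡ 463^2 = 214369 ≡ 133
515^128 ≡ 133^2 = 17689 ≡ 377
515^256 ≡ 377^2 = 142129 ≡ 387
387 = 256 + 128 + 2 + 1, so 515^387 ≡ 387·377·135·515 ≡ 241 (mod 541)
387^2 = 149769 ≡ 453
387^4 ≡ 453^2 = 205209 ≡ 170
387^8 ≡ 170^2 = 28900 ≡ 227
387^16 ≡ 227^2 = 51529 ≡ 134
387^32 ≡ 134^2 = 17956 ≡ 103
387^64 ≡ 103^2 = 10609 ≡ 330
387^128 ≡ 330^2 = 108900 ≡ 159
387^256 ≡ 159^2 = 25281 ≡ 395
441 = 256 + 128 + 32 + 16 + 8 + 1, so 387^441 ≡ 395·159·103·134·227·387 ≡ 198 (mod 541)
241·198 = 47718 ≡ 110 (mod 541)
110 ≡ 110 (mod 541), so the signature is genuine.

valid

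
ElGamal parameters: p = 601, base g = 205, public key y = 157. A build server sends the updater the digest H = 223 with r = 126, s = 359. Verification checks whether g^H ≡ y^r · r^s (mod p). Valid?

Left side g^H mod p:
205^223 mod 601 = 431
Right side y^r · r^s mod p:
157^126 mod 601 = 157
126^359 mod 601 = 420
157·420 = 65940 ≡ 431 (mod 601)
431 ≡ 431 (mod 601), so the signature is genuine.

yes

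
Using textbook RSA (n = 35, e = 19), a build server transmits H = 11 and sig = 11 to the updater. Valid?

yes

sig^2 ≡ 11^2 = 121 ≡ 16
sig^4 ≡ 16^2 = 256 ≡ 11
sig^8 ≡ 11^2 = 121 ≡ 16
sig^16 ≡ 16^2 = 256 ≡ 11
19 = 16 + 2 + 1, so sig^19 ≡ 11·16·11 ≡ 11 (mod 35)
sig^19 mod 35 = 11 matches H.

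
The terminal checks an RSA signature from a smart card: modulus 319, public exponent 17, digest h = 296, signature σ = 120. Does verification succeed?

σ^2 ≡ 120^2 = 14400 ≡ 45
σ^4 ≡ 45^2 = 2025 ≡ 111
σ^8 ≡ 111^2 = 12321 ≡ 199
σ^16 ≡ 199^2 = 39601 ≡ 45
17 = 16 + 1, so σ^17 ≡ 45·120 ≡ 296 (mod 319)
σ^17 mod 319 = 296 matches h.

passes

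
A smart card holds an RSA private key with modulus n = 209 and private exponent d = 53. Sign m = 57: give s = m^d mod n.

Squares mod 209: m^1≡57, m^2≡114, m^4≡38, m^8≡190, m^16≡152, m^32≡114
53 = 32 + 16 + 4 + 1, so m^53 ≡ 114·152·38·57 ≡ 19 (mod 209)

19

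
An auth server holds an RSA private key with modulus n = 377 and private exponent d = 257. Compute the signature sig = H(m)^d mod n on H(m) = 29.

87

(H(m))^2 ≡ 29^2 = 841 ≡ 87
(H(m))^4 ≡ 87^2 = 7569 ≡ 29
(H(m))^8 ≡ 29^2 = 841 ≡ 87
(H(m))^16 ≡ 87^2 = 7569 ≡ 29
(H(m))^32 ≡ 29^2 = 841 ≡ 87
(H(m))^64 ≡ 87^2 = 7569 ≡ 29
(H(m))^128 ≡ 29^2 = 841 ≡ 87
(H(m))^256 ≡ 87^2 = 7569 ≡ 29
257 = 256 + 1, so (H(m))^257 ≡ 29·29 ≡ 87 (mod 377)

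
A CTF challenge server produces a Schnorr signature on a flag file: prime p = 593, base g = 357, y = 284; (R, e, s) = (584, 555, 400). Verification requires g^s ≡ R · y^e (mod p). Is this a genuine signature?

g^s mod p:
357^2 = 127449 ≡ 547
357^4 ≡ 547^2 = 299209 ≡ 337
357^8 ≡ 337^2 = 113569 ≡ 306
357^16 ≡ 306^2 = 93636 ≡ 535
357^32 ≡ 535^2 = 286225 ≡ 399
357^64 ≡ 399^2 = 159201 ≡ 277
357^128 ≡ 277^2 = 76729 ≡ 232
357^256 ≡ 232^2 = 53824 ≡ 454
400 = 256 + 128 + 16, so 357^400 ≡ 454·232·535 ≡ 62 (mod 593)
R · y^e mod p:
284^2 = 80656 ≡ 8
284^4 ≡ 8^2 = 64
284^8 ≡ 64^2 = 4096 ≡ 538
284^16 ≡ 538^2 = 289444 ≡ 60
284^32 ≡ 60^2 = 3600 ≡ 42
284^64 ≡ 42^2 = 1764 ≡ 578
284^128 ≡ 578^2 = 334084 ≡ 225
284^256 ≡ 225^2 = 50625 ≡ 220
284^512 ≡ 220^2 = 48400 ≡ 367
555 = 512 + 32 + 8 + 2 + 1, so 284^555 ≡ 367·42·538·8·284 ≡ 534 (mod 593)
584·534 = 311856 ≡ 531 (mod 593)
62 ≠ 531; the check fails.

forged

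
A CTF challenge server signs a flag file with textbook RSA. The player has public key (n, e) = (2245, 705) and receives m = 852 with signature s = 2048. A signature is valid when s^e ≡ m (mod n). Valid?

s^2 ≡ 2048^2 = 4194304 ≡ 644
s^4 ≡ 644^2 = 414736 ≡ 1656
s^8 ≡ 1656^2 = 2742336 ≡ 1191
s^16 ≡ 1191^2 = 1418481 ≡ 1886
s^32 ≡ 1886^2 = 3556996 ≡ 916
s^64 ≡ 916^2 = 839056 ≡ 1671
s^128 ≡ 1671^2 = 2792241 ≡ 1706
s^256 ≡ 1706^2 = 2910436 ≡ 916
s^512 ≡ 916^2 = 839056 ≡ 1671
705 = 512 + 128 + 64 + 1, so s^705 ≡ 1671·1706·1671·2048 ≡ 1393 (mod 2245)
The recovered value 1393 does not match the digest 852.

no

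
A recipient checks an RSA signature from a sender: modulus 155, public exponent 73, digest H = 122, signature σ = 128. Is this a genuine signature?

forged

Squares mod 155: σ^1≡128, σ^2≡109, σ^4≡101, σ^8≡126, σ^16≡66, σ^32≡16, σ^64≡101
73 = 64 + 8 + 1, so σ^73 ≡ 101·126·128 ≡ 33 (mod 155)
33 ≠ 122, so verification fails.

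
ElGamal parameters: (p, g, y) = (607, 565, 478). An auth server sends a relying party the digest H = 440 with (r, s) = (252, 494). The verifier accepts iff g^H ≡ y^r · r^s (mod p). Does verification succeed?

passes

Left side g^H mod p:
565^2 = 319225 ≡ 550
565^4 ≡ 550^2 = 302500 ≡ 214
565^8 ≡ 214^2 = 45796 ≡ 271
565^16 ≡ 271^2 = 73441 ≡ 601
565^32 ≡ 601^2 = 361201 ≡ 36
565^64 ≡ 36^2 = 1296 ≡ 82
565^128 ≡ 82^2 = 6724 ≡ 47
565^256 ≡ 47^2 = 2209 ≡ 388
440 = 256 + 128 + 32 + 16 + 8, so 565^440 ≡ 388·47·36·601·271 ≡ 420 (mod 607)
Right side y^r · r^s mod p:
478^2 = 228484 ≡ 252
478^4 ≡ 252^2 = 63504 ≡ 376
478^8 ≡ 376^2 = 141376 ≡ 552
478^16 ≡ 552^2 = 304704 ≡ 597
478^32 ≡ 597^2 = 356409 ≡ 100
478^64 ≡ 100^2 = 10000 ≡ 288
478^128 ≡ 288^2 = 82944 ≡ 392
252 = 128 + 64 + 32 + 16 + 8 + 4, so 478^252 ≡ 392·288·100·597·552·376 ≡ 512 (mod 607)
252^2 = 63504 ≡ 376
252^4 ≡ 376^2 = 141376 ≡ 552
252^8 ≡ 552^2 = 304704 ≡ 597
252^16 ≡ 597^2 = 356409 ≡ 100
252^32 ≡ 100^2 = 10000 ≡ 288
252^64 ≡ 288^2 = 82944 ≡ 392
252^128 ≡ 392^2 = 153664 ≡ 93
252^256 ≡ 93^2 = 8649 ≡ 151
494 = 256 + 128 + 64 + 32 + 8 + 4 + 2, so 252^494 ≡ 151·93·392·288·597·552·376 ≡ 347 (mod 607)
512·347 = 177664 ≡ 420 (mod 607)
420 ≡ 420 (mod 607), so the signature is genuine.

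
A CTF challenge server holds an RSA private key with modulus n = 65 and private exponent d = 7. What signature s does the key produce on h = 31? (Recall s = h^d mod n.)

21

Squares mod 65: h^1≡31, h^2≡51, h^4≡1
7 = 4 + 2 + 1, so h^7 ≡ 1·51·31 ≡ 21 (mod 65)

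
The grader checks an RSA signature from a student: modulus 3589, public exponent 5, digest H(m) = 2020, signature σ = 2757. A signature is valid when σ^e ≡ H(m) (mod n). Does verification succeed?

Squares mod 3589: σ^1≡2757, σ^2≡3136, σ^4≡636
5 = 4 + 1, so σ^5 ≡ 636·2757 ≡ 2020 (mod 3589)
σ^5 mod 3589 = 2020 matches H(m).

passes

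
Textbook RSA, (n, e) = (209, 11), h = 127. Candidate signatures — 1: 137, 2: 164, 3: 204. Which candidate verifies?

Candidate 1: Squares mod 209: 137^1≡137, 137^2≡168, 137^4≡9, 137^8≡81; 11 = 8 + 2 + 1, so 137^11 ≡ 81·168·137 ≡ 16 (mod 209)
Candidate 2: Squares mod 209: 164^1≡164, 164^2≡144, 164^4≡45, 164^8≡144; 11 = 8 + 2 + 1, so 164^11 ≡ 144·144·164 ≡ 65 (mod 209)
Candidate 3: Squares mod 209: 204^1≡204, 204^2≡25, 204^4≡207, 204^8≡4; 11 = 8 + 2 + 1, so 204^11 ≡ 4·25·204 ≡ 127 (mod 209)
  → matches h = 127

3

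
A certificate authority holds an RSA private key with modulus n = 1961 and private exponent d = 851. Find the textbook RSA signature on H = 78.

1172

H^2 ≡ 78^2 = 6084 ≡ 201
H^4 ≡ 201^2 = 40401 ≡ 1181
H^8 ≡ 1181^2 = 1394761 ≡ 490
H^16 ≡ 490^2 = 240100 ≡ 858
H^32 ≡ 858^2 = 736164 ≡ 789
H^64 ≡ 789^2 = 622521 ≡ 884
H^128 ≡ 884^2 = 781456 ≡ 978
H^256 ≡ 978^2 = 956484 ≡ 1477
H^512 ≡ 1477^2 = 2181529 ≡ 897
851 = 512 + 256 + 64 + 16 + 2 + 1, so H^851 ≡ 897·1477·884·858·201·78 ≡ 1172 (mod 1961)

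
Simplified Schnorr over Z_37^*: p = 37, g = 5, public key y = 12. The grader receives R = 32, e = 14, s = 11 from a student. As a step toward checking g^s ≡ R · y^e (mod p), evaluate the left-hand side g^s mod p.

2

5^2 = 25
5^4 ≡ 25^2 = 625 ≡ 33
5^8 ≡ 33^2 = 1089 ≡ 16
11 = 8 + 2 + 1, so 5^11 ≡ 16·25·5 ≡ 2 (mod 37)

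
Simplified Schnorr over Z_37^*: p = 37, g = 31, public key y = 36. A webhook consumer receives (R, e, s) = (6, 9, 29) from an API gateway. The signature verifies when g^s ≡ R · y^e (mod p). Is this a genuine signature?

genuine

g^s mod p:
31^2 = 961 ≡ 36
31^4 ≡ 36^2 = 1296 ≡ 1
31^8 ≡ 1^2 = 1
31^16 ≡ 1^2 = 1
29 = 16 + 8 + 4 + 1, so 31^29 ≡ 1·1·1·31 ≡ 31 (mod 37)
R · y^e mod p:
36^2 = 1296 ≡ 1
36^4 ≡ 1^2 = 1
36^8 ≡ 1^2 = 1
9 = 8 + 1, so 36^9 ≡ 1·36 ≡ 36 (mod 37)
6·36 = 216 ≡ 31 (mod 37)
31 ≡ 31 (mod 37); signature holds.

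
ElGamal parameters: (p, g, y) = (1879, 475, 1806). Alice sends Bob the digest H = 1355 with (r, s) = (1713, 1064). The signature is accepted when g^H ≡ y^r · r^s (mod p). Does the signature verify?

does not verify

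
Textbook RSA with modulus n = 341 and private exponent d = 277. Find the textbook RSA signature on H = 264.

132

H^2 ≡ 264^2 = 69696 ≡ 132
H^4 ≡ 132^2 = 17424 ≡ 33
H^8 ≡ 33^2 = 1089 ≡ 66
H^16 ≡ 66^2 = 4356 ≡ 264
H^32 ≡ 264^2 = 69696 ≡ 132
H^64 ≡ 132^2 = 17424 ≡ 33
H^128 ≡ 33^2 = 1089 ≡ 66
H^256 ≡ 66^2 = 4356 ≡ 264
277 = 256 + 16 + 4 + 1, so H^277 ≡ 264·264·33·264 ≡ 132 (mod 341)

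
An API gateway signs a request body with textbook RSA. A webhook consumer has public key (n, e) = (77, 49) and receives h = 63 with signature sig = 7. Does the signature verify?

Squares mod 77: sig^1≡7, sig^2≡49, sig^4≡14, sig^8≡42, sig^16≡70, sig^32≡49
49 = 32 + 16 + 1, so sig^49 ≡ 49·70·7 ≡ 63 (mod 77)
Since 63 equals the digest 63, verification succeeds.

verifies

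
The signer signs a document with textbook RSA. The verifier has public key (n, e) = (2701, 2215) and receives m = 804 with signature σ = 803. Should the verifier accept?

σ^2 ≡ 803^2 = 644809 ≡ 1971
σ^4 ≡ 1971^2 = 3884841 ≡ 803
σ^8 ≡ 803^2 = 644809 ≡ 1971
σ^16 ≡ 1971^2 = 3884841 ≡ 803
σ^32 ≡ 803^2 = 644809 ≡ 1971
σ^64 ≡ 1971^2 = 3884841 ≡ 803
σ^128 ≡ 803^2 = 644809 ≡ 1971
σ^256 ≡ 1971^2 = 3884841 ≡ 803
σ^512 ≡ 803^2 = 644809 ≡ 1971
σ^1024 ≡ 1971^2 = 3884841 ≡ 803
σ^2048 ≡ 803^2 = 644809 ≡ 1971
2215 = 2048 + 128 + 32 + 4 + 2 + 1, so σ^2215 ≡ 1971·1971·1971·803·1971·803 ≡ 803 (mod 2701)
The recovered value 803 does not match the digest 804.

reject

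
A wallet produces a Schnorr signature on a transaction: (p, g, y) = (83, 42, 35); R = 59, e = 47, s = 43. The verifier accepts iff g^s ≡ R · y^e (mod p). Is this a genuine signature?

genuine

g^s mod p:
Squares mod 83: 42^1≡42, 42^2≡21, 42^4≡26, 42^8≡12, 42^16≡61, 42^32≡69
43 = 32 + 8 + 2 + 1, so 42^43 ≡ 69·12·21·42 ≡ 62 (mod 83)
R · y^e mod p:
Squares mod 83: 35^1≡35, 35^2≡63, 35^4≡68, 35^8≡59, 35^16≡78, 35^32≡25
47 = 32 + 8 + 4 + 2 + 1, so 35^47 ≡ 25·59·68·63·35 ≡ 32 (mod 83)
59·32 = 1888 ≡ 62 (mod 83)
62 ≡ 62 (mod 83); signature holds.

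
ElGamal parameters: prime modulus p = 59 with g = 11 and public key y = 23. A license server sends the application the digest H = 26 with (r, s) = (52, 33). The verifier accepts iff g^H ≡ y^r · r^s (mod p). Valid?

no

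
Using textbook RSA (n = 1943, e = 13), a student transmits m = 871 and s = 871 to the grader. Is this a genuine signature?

genuine

s^2 ≡ 871^2 = 758641 ≡ 871
s^4 ≡ 871^2 = 758641 ≡ 871
s^8 ≡ 871^2 = 758641 ≡ 871
13 = 8 + 4 + 1, so s^13 ≡ 871·871·871 ≡ 871 (mod 1943)
s^13 mod 1943 = 871 matches m.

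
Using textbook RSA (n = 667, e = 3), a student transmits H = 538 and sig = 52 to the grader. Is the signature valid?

sig^2 ≡ 52^2 = 2704 ≡ 36
3 = 2 + 1, so sig^3 ≡ 36·52 ≡ 538 (mod 667)
Since 538 equals the digest 538, verification succeeds.

valid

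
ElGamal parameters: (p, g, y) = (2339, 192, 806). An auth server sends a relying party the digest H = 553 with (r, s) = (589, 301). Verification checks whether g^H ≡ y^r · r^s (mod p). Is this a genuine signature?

forged

Left side g^H mod p:
192^553 mod 2339 = 36
Right side y^r · r^s mod p:
806^589 mod 2339 = 2252
589^301 mod 2339 = 1925
2252·1925 = 4335100 ≡ 933 (mod 2339)
36 ≠ 933, so verification fails.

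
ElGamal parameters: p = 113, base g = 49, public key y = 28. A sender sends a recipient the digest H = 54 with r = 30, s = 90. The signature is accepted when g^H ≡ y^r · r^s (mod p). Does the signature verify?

Left side g^H mod p:
49^2 = 2401 ≡ 28
49^4 ≡ 28^2 = 784 ≡ 106
49^8 ≡ 106^2 = 11236 ≡ 49
49^16 ≡ 49^2 = 2401 ≡ 28
49^32 ≡ 28^2 = 784 ≡ 106
54 = 32 + 16 + 4 + 2, so 49^54 ≡ 106·28·106·28 ≡ 109 (mod 113)
Right side y^r · r^s mod p:
28^2 = 784 ≡ 106
28^4 ≡ 106^2 = 11236 ≡ 49
28^8 ≡ 49^2 = 2401 ≡ 28
28^16 ≡ 28^2 = 784 ≡ 106
30 = 16 + 8 + 4 + 2, so 28^30 ≡ 106·28·49·106 ≡ 106 (mod 113)
30^2 = 900 ≡ 109
30^4 ≡ 109^2 = 11881 ≡ 16
30^8 ≡ 16^2 = 256 ≡ 30
30^16 ≡ 30^2 = 900 ≡ 109
30^32 ≡ 109^2 = 11881 ≡ 16
30^64 ≡ 16^2 = 256 ≡ 30
90 = 64 + 16 + 8 + 2, so 30^90 ≡ 30·109·30·109 ≡ 49 (mod 113)
106·49 = 5194 ≡ 109 (mod 113)
109 ≡ 109 (mod 113), so the signature is genuine.

verifies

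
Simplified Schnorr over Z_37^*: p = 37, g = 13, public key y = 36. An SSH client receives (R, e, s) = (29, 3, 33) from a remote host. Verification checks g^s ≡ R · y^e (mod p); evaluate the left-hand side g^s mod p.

13^2 = 169 ≡ 21
13^4 ≡ 21^2 = 441 ≡ 34
13^8 ≡ 34^2 = 1156 ≡ 9
13^16 ≡ 9^2 = 81 ≡ 7
13^32 ≡ 7^2 = 49 ≡ 12
33 = 32 + 1, so 13^33 ≡ 12·13 ≡ 8 (mod 37)

8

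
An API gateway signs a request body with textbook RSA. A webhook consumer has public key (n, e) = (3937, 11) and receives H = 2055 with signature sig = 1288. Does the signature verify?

does not verify

sig^11 mod 3937 = 1882
sig^11 mod 3937 = 1882, but H = 2055.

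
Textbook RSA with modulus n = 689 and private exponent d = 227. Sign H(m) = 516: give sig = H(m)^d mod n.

(H(m))^2 ≡ 516^2 = 266256 ≡ 302
(H(m))^4 ≡ 302^2 = 91204 ≡ 256
(H(m))^8 ≡ 256^2 = 65536 ≡ 81
(H(m))^16 ≡ 81^2 = 6561 ≡ 360
(H(m))^32 ≡ 360^2 = 129600 ≡ 68
(H(m))^64 ≡ 68^2 = 4624 ≡ 490
(H(m))^128 ≡ 490^2 = 240100 ≡ 328
227 = 128 + 64 + 32 + 2 + 1, so (H(m))^227 ≡ 328·490·68·302·516 ≡ 133 (mod 689)

133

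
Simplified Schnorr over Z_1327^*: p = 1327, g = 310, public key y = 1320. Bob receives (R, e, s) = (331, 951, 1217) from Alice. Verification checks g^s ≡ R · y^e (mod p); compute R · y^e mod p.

Squares mod 1327: 1320^1≡1320, 1320^2≡49, 1320^4≡1074, 1320^8≡313, 1320^16≡1098, 1320^32≡688, 1320^64≡932, 1320^128≡766, 1320^256≡222, 1320^512≡185
951 = 512 + 256 + 128 + 32 + 16 + 4 + 2 + 1, so 1320^951 ≡ 185·222·766·688·1098·1074·49·1320 ≡ 131 (mod 1327)
R · y^e ≡ 331·131 = 43361 ≡ 897 (mod 1327)

897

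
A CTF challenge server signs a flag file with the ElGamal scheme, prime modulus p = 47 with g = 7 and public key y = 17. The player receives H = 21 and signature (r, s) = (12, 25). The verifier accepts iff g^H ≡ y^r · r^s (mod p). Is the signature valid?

valid

Left side g^H mod p:
Squares mod 47: 7^1≡7, 7^2≡2, 7^4≡4, 7^8≡16, 7^16≡21
21 = 16 + 4 + 1, so 7^21 ≡ 21·4·7 ≡ 24 (mod 47)
Right side y^r · r^s mod p:
Squares mod 47: 17^1≡17, 17^2≡7, 17^4≡2, 17^8≡4
12 = 8 + 4, so 17^12 ≡ 4·2 ≡ 8 (mod 47)
Squares mod 47: 12^1≡12, 12^2≡3, 12^4≡9, 12^8≡34, 12^16≡28
25 = 16 + 8 + 1, so 12^25 ≡ 28·34·12 ≡ 3 (mod 47)
8·3 = 24 ≡ 24 (mod 47)
24 ≡ 24 (mod 47), so the signature is genuine.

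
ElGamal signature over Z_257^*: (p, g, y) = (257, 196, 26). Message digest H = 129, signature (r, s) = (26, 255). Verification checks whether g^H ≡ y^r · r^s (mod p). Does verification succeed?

passes

Left side g^H mod p:
Squares mod 257: 196^1≡196, 196^2≡123, 196^4≡223, 196^8≡128, 196^16≡193, 196^32≡241, 196^64≡256, 196^128≡1
129 = 128 + 1, so 196^129 ≡ 1·196 ≡ 196 (mod 257)
Right side y^r · r^s mod p:
Squares mod 257: 26^1≡26, 26^2≡162, 26^4≡30, 26^8≡129, 26^16≡193
26 = 16 + 8 + 2, so 26^26 ≡ 193·129·162 ≡ 213 (mod 257)
Squares mod 257: 26^1≡26, 26^2≡162, 26^4≡30, 26^8≡129, 26^16≡193, 26^32≡241, 26^64≡256, 26^128≡1
255 = 128 + 64 + 32 + 16 + 8 + 4 + 2 + 1, so 26^255 ≡ 1·256·241·193·129·30·162·26 ≡ 89 (mod 257)
213·89 = 18957 ≡ 196 (mod 257)
196 ≡ 196 (mod 257), so the signature is genuine.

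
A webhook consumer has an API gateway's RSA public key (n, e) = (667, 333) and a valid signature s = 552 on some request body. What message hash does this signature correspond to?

552

s^2 ≡ 552^2 = 304704 ≡ 552
s^4 ≡ 552^2 = 304704 ≡ 552
s^8 ≡ 552^2 = 304704 ≡ 552
s^16 ≡ 552^2 = 304704 ≡ 552
s^32 ≡ 552^2 = 304704 ≡ 552
s^64 ≡ 552^2 = 304704 ≡ 552
s^128 ≡ 552^2 = 304704 ≡ 552
s^256 ≡ 552^2 = 304704 ≡ 552
333 = 256 + 64 + 8 + 4 + 1, so s^333 ≡ 552·552·552·552·552 ≡ 552 (mod 667)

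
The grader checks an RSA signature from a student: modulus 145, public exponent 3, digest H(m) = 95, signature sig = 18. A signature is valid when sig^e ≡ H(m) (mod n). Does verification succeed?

fails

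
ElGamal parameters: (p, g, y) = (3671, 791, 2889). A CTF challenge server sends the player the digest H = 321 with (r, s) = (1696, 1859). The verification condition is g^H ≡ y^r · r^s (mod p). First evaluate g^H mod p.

791^2 = 625681 ≡ 1611
791^4 ≡ 1611^2 = 2595321 ≡ 3595
791^8 ≡ 3595^2 = 12924025 ≡ 2105
791^16 ≡ 2105^2 = 4431025 ≡ 128
791^32 ≡ 128^2 = 16384 ≡ 1700
791^64 ≡ 1700^2 = 2890000 ≡ 923
791^128 ≡ 923^2 = 851929 ≡ 257
791^256 ≡ 257^2 = 66049 ≡ 3642
321 = 256 + 64 + 1, so 791^321 ≡ 3642·923·791 ≡ 1631 (mod 3671)

1631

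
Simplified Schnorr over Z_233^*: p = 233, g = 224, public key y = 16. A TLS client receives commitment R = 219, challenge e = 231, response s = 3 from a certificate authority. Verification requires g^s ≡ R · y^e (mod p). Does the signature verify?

g^s mod p:
224^2 = 50176 ≡ 81
3 = 2 + 1, so 224^3 ≡ 81·224 ≡ 203 (mod 233)
R · y^e mod p:
16^2 = 256 ≡ 23
16^4 ≡ 23^2 = 529 ≡ 63
16^8 ≡ 63^2 = 3969 ≡ 8
16^16 ≡ 8^2 = 64
16^32 ≡ 64^2 = 4096 ≡ 135
16^64 ≡ 135^2 = 18225 ≡ 51
16^128 ≡ 51^2 = 2601 ≡ 38
231 = 128 + 64 + 32 + 4 + 2 + 1, so 16^231 ≡ 38·51·135·63·23·16 ≡ 102 (mod 233)
219·102 = 22338 ≡ 203 (mod 233)
203 ≡ 203 (mod 233); signature holds.

verifies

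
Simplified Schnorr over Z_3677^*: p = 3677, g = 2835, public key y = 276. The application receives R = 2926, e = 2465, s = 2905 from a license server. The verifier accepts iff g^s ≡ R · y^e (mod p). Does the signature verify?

g^s mod p:
Squares mod 3677: 2835^1≡2835, 2835^2≡2980, 2835^4≡445, 2835^8≡3144, 2835^16≡960, 2835^32≡2350, 2835^64≡3323, 2835^128≡298, 2835^256≡556, 2835^512≡268, 2835^1024≡1961, 2835^2048≡3056
2905 = 2048 + 512 + 256 + 64 + 16 + 8 + 1, so 2835^2905 ≡ 3056·268·556·3323·960·3144·2835 ≡ 494 (mod 3677)
R · y^e mod p:
Squares mod 3677: 276^1≡276, 276^2≡2636, 276^4≡2643, 276^8≡2826, 276^16≡3509, 276^32≡2485, 276^64≡1542, 276^128≡2422, 276^256≡1269, 276^512≡3512, 276^1024≡1486, 276^2048≡1996
2465 = 2048 + 256 + 128 + 32 + 1, so 276^2465 ≡ 1996·1269·2422·2485·276 ≡ 2086 (mod 3677)
2926·2086 = 6103636 ≡ 3493 (mod 3677)
494 ≠ 3493; the check fails.

does not verify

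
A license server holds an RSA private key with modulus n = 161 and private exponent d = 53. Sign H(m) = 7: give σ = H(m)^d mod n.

(H(m))^2 ≡ 7^2 = 49
(H(m))^4 ≡ 49^2 = 2401 ≡ 147
(H(m))^8 ≡ 147^2 = 21609 ≡ 35
(H(m))^16 ≡ 35^2 = 1225 ≡ 98
(H(m))^32 ≡ 98^2 = 9604 ≡ 105
53 = 32 + 16 + 4 + 1, so (H(m))^53 ≡ 105·98·147·7 ≡ 84 (mod 161)

84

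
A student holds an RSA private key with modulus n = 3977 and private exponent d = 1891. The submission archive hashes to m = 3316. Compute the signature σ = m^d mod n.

497

m^1891 mod 3977 = 497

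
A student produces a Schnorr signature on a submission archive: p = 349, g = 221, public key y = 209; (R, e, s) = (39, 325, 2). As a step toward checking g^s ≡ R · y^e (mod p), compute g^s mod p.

Squares mod 349: 221^1≡221, 221^2≡330
221^2 ≡ 330 (mod 349)

330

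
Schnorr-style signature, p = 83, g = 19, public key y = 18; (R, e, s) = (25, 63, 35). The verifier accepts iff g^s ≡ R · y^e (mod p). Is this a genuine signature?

g^s mod p:
Squares mod 83: 19^1≡19, 19^2≡29, 19^4≡11, 19^8≡38, 19^16≡33, 19^32≡10
35 = 32 + 2 + 1, so 19^35 ≡ 10·29·19 ≡ 32 (mod 83)
R · y^e mod p:
Squares mod 83: 18^1≡18, 18^2≡75, 18^4≡64, 18^8≡29, 18^16≡11, 18^32≡38
63 = 32 + 16 + 8 + 4 + 2 + 1, so 18^63 ≡ 38·11·29·64·75·18 ≡ 71 (mod 83)
25·71 = 1775 ≡ 32 (mod 83)
32 ≡ 32 (mod 83); signature holds.

genuine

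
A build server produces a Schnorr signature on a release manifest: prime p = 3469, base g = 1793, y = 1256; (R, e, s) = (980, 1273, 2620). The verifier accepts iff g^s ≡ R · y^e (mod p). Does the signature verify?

g^s mod p:
1793^2620 mod 3469 = 1089
R · y^e mod p:
1256^1273 mod 3469 = 2971
980·2971 = 2911580 ≡ 1089 (mod 3469)
1089 ≡ 1089 (mod 3469); signature holds.

verifies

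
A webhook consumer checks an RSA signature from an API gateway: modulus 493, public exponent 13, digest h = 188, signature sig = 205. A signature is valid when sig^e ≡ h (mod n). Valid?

yes

sig^2 ≡ 205^2 = 42025 ≡ 120
sig^4 ≡ 120^2 = 14400 ≡ 103
sig^8 ≡ 103^2 = 10609 ≡ 256
13 = 8 + 4 + 1, so sig^13 ≡ 256·103·205 ≡ 188 (mod 493)
Since 188 equals the digest 188, verification succeeds.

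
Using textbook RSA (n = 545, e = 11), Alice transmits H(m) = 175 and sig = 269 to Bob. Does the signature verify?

does not verify

sig^11 mod 545 = 229
The recovered value 229 does not match the digest 175.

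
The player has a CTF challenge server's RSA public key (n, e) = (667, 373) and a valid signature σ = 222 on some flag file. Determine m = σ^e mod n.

388

Squares mod 667: σ^1≡222, σ^2≡593, σ^4≡140, σ^8≡257, σ^16≡16, σ^32≡256, σ^64≡170, σ^128≡219, σ^256≡604
373 = 256 + 64 + 32 + 16 + 4 + 1, so σ^373 ≡ 604·170·256·16·140·222 ≡ 388 (mod 667)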